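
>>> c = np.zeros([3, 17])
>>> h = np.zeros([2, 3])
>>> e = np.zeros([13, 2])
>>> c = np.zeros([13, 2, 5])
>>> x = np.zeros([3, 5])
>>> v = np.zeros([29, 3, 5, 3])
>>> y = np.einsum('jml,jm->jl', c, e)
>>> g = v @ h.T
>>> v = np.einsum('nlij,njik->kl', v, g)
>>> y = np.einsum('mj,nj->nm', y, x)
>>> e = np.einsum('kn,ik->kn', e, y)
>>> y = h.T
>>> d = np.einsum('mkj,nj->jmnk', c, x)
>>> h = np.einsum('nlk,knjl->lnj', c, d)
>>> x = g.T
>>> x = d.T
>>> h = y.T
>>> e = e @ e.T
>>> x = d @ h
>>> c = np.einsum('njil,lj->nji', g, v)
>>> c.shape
(29, 3, 5)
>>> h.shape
(2, 3)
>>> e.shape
(13, 13)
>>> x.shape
(5, 13, 3, 3)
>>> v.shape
(2, 3)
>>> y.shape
(3, 2)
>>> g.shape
(29, 3, 5, 2)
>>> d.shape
(5, 13, 3, 2)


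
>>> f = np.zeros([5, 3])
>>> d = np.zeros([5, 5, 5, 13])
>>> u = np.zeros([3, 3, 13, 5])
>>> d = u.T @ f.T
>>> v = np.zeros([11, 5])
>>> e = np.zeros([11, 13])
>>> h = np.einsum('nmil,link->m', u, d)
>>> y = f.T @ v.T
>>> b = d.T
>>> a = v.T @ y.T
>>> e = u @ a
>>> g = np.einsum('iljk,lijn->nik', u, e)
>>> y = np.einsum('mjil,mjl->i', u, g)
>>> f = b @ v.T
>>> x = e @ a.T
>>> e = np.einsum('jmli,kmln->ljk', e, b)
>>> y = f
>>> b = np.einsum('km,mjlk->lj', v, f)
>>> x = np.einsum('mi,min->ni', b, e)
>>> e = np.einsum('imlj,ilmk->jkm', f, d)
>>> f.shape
(5, 3, 13, 11)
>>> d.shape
(5, 13, 3, 5)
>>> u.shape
(3, 3, 13, 5)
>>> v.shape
(11, 5)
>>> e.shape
(11, 5, 3)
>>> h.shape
(3,)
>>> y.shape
(5, 3, 13, 11)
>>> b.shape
(13, 3)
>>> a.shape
(5, 3)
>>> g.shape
(3, 3, 5)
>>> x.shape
(5, 3)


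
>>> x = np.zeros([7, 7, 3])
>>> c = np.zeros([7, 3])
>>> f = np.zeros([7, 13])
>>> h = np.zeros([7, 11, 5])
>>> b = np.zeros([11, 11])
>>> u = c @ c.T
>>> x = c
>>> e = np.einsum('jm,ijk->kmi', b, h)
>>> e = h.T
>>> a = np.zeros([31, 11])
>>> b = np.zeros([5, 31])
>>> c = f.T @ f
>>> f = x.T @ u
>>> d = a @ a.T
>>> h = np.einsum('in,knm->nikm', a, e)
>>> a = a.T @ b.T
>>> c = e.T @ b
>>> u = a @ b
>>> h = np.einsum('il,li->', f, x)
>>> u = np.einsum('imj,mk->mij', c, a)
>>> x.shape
(7, 3)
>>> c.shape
(7, 11, 31)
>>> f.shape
(3, 7)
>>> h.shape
()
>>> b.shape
(5, 31)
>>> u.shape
(11, 7, 31)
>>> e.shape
(5, 11, 7)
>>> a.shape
(11, 5)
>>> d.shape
(31, 31)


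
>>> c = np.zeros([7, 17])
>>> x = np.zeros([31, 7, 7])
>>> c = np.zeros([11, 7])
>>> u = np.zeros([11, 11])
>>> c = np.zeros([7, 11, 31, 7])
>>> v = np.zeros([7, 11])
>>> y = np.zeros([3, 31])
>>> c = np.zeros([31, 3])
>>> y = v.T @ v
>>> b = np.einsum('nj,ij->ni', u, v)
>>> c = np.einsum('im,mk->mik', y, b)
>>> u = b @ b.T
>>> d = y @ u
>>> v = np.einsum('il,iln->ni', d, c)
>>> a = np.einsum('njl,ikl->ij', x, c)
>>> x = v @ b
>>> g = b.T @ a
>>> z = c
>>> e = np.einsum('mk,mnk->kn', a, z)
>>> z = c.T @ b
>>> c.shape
(11, 11, 7)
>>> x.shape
(7, 7)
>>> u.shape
(11, 11)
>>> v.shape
(7, 11)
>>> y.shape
(11, 11)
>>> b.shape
(11, 7)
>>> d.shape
(11, 11)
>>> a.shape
(11, 7)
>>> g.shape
(7, 7)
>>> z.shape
(7, 11, 7)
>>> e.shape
(7, 11)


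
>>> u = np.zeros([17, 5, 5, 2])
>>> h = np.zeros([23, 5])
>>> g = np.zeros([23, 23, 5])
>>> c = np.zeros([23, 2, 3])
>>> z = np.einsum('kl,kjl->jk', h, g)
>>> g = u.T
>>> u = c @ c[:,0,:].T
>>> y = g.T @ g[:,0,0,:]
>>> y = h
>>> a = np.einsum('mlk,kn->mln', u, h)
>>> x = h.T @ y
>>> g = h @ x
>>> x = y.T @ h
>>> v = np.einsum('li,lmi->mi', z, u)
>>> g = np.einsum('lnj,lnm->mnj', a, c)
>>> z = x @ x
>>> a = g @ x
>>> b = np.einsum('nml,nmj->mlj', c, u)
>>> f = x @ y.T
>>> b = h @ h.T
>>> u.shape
(23, 2, 23)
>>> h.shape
(23, 5)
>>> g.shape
(3, 2, 5)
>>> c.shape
(23, 2, 3)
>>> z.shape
(5, 5)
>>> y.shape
(23, 5)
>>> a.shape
(3, 2, 5)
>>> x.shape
(5, 5)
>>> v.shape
(2, 23)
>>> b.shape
(23, 23)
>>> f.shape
(5, 23)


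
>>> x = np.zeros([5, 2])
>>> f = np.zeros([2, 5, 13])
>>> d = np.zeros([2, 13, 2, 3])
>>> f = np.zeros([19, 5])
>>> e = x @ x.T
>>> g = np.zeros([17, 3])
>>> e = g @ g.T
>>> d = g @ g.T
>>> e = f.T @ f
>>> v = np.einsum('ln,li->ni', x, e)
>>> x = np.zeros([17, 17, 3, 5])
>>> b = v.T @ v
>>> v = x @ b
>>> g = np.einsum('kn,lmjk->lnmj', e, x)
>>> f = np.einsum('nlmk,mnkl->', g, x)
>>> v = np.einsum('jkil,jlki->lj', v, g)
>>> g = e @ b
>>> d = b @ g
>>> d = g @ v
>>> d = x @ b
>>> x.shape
(17, 17, 3, 5)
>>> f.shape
()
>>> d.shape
(17, 17, 3, 5)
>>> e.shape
(5, 5)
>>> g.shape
(5, 5)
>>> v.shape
(5, 17)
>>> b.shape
(5, 5)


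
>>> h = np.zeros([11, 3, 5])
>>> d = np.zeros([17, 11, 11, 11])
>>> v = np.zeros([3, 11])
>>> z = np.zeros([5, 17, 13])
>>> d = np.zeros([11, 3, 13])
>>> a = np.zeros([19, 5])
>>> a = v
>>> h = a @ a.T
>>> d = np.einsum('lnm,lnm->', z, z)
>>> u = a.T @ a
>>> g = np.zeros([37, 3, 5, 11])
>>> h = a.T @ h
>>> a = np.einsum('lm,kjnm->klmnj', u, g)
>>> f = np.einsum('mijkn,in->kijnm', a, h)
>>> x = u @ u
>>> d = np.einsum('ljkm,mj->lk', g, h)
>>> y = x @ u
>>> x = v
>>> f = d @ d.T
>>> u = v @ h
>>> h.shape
(11, 3)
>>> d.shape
(37, 5)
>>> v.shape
(3, 11)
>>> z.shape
(5, 17, 13)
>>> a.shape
(37, 11, 11, 5, 3)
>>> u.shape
(3, 3)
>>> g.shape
(37, 3, 5, 11)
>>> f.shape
(37, 37)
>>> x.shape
(3, 11)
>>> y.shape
(11, 11)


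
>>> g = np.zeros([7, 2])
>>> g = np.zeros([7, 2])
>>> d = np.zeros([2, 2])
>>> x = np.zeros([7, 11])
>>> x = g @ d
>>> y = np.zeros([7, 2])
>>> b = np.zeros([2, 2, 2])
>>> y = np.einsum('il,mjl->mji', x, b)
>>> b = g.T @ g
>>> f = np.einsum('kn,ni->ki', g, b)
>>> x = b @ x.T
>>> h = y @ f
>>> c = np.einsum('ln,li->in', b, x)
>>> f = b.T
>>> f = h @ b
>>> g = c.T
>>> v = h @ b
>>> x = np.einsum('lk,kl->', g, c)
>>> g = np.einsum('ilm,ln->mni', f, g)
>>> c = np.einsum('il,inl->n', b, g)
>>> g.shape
(2, 7, 2)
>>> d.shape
(2, 2)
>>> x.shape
()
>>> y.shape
(2, 2, 7)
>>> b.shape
(2, 2)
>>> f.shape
(2, 2, 2)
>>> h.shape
(2, 2, 2)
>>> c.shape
(7,)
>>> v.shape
(2, 2, 2)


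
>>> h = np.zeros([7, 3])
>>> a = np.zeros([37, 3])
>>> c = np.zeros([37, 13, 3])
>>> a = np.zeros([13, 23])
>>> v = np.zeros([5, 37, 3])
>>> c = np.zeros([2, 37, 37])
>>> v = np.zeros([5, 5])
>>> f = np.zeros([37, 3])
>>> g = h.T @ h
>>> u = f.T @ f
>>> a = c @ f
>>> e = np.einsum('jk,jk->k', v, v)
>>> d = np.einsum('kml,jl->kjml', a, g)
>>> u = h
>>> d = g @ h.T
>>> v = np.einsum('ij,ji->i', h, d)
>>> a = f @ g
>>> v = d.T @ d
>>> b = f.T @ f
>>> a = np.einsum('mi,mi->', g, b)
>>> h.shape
(7, 3)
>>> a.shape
()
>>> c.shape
(2, 37, 37)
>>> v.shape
(7, 7)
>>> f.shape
(37, 3)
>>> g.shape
(3, 3)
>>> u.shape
(7, 3)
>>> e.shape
(5,)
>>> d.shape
(3, 7)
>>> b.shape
(3, 3)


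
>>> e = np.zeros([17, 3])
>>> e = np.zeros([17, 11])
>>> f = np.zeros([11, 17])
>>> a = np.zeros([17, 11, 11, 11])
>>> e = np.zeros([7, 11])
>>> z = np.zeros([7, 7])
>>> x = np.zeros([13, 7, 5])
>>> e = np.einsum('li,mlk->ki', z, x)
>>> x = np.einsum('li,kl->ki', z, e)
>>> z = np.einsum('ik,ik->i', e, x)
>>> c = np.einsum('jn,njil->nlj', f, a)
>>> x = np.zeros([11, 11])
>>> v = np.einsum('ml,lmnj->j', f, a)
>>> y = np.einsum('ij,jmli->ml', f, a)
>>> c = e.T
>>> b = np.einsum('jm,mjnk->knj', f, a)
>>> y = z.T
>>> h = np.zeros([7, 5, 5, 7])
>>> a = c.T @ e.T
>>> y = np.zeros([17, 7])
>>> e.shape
(5, 7)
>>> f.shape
(11, 17)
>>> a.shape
(5, 5)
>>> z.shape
(5,)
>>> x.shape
(11, 11)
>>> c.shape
(7, 5)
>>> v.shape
(11,)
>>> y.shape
(17, 7)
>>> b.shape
(11, 11, 11)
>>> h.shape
(7, 5, 5, 7)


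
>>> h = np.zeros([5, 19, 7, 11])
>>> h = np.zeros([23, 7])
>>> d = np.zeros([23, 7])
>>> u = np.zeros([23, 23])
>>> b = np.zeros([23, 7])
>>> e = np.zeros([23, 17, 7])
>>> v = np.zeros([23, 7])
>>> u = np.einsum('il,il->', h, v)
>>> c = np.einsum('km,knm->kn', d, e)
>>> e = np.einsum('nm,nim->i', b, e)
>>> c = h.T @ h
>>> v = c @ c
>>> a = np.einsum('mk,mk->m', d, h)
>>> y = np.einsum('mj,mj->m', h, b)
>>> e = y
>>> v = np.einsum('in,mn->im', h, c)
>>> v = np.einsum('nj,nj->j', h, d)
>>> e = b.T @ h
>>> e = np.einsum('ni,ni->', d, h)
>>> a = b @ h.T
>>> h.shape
(23, 7)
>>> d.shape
(23, 7)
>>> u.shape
()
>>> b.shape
(23, 7)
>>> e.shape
()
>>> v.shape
(7,)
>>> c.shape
(7, 7)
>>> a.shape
(23, 23)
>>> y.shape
(23,)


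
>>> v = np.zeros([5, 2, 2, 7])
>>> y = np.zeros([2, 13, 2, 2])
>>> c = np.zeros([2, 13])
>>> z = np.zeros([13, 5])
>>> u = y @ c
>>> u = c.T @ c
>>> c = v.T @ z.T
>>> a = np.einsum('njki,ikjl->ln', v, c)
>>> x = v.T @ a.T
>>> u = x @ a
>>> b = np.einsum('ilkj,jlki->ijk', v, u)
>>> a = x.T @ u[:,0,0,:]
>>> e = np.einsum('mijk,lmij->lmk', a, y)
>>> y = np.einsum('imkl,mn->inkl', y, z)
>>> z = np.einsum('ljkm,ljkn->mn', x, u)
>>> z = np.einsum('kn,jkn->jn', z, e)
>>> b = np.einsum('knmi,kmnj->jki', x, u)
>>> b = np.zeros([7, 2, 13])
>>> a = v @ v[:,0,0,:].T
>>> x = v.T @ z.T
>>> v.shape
(5, 2, 2, 7)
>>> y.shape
(2, 5, 2, 2)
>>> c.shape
(7, 2, 2, 13)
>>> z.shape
(2, 5)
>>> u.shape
(7, 2, 2, 5)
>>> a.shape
(5, 2, 2, 5)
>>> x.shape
(7, 2, 2, 2)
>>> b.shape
(7, 2, 13)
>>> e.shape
(2, 13, 5)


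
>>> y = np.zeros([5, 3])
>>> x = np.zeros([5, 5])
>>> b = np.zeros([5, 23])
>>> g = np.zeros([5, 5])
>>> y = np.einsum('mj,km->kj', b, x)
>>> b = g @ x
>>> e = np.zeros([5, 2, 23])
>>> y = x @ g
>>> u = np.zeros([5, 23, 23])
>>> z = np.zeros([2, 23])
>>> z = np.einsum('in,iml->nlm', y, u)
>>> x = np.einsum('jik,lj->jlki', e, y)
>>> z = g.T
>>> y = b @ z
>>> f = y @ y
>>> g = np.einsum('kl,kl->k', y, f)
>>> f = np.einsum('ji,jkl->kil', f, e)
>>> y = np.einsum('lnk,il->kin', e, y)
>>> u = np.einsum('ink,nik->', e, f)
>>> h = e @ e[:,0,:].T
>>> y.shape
(23, 5, 2)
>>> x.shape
(5, 5, 23, 2)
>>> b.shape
(5, 5)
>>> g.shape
(5,)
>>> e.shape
(5, 2, 23)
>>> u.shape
()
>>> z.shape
(5, 5)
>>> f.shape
(2, 5, 23)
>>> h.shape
(5, 2, 5)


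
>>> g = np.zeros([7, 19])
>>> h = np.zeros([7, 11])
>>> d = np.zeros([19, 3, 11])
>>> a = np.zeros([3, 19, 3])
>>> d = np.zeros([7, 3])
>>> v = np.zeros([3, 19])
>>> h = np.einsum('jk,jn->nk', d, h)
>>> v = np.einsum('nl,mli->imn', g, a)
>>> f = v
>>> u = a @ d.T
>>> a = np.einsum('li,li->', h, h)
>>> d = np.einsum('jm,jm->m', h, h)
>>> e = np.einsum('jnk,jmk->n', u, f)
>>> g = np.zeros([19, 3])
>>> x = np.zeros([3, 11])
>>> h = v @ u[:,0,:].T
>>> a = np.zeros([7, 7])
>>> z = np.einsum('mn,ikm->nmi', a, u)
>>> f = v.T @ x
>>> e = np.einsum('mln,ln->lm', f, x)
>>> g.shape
(19, 3)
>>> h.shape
(3, 3, 3)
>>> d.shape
(3,)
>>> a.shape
(7, 7)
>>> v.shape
(3, 3, 7)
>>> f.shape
(7, 3, 11)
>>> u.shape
(3, 19, 7)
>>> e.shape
(3, 7)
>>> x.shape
(3, 11)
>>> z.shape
(7, 7, 3)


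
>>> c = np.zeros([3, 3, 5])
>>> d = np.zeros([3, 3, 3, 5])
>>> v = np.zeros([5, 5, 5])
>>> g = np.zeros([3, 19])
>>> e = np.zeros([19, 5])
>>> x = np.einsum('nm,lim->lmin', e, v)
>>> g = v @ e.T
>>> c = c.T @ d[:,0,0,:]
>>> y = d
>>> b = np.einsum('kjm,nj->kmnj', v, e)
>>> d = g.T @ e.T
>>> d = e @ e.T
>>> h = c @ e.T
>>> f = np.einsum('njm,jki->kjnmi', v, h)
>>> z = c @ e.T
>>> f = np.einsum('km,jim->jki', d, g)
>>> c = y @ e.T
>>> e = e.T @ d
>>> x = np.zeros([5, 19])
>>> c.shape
(3, 3, 3, 19)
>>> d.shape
(19, 19)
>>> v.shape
(5, 5, 5)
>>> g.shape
(5, 5, 19)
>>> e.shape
(5, 19)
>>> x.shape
(5, 19)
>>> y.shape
(3, 3, 3, 5)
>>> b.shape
(5, 5, 19, 5)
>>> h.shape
(5, 3, 19)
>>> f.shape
(5, 19, 5)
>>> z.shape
(5, 3, 19)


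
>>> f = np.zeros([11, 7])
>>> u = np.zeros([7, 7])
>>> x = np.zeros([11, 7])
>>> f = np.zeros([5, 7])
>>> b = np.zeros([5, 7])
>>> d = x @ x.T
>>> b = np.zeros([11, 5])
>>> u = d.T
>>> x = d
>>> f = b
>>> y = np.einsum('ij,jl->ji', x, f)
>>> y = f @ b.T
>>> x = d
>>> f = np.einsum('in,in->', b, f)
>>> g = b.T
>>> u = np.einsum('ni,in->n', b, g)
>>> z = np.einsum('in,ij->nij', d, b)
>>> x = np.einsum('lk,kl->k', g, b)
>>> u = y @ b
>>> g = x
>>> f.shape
()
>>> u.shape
(11, 5)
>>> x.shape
(11,)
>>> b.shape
(11, 5)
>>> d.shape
(11, 11)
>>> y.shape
(11, 11)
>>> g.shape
(11,)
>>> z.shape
(11, 11, 5)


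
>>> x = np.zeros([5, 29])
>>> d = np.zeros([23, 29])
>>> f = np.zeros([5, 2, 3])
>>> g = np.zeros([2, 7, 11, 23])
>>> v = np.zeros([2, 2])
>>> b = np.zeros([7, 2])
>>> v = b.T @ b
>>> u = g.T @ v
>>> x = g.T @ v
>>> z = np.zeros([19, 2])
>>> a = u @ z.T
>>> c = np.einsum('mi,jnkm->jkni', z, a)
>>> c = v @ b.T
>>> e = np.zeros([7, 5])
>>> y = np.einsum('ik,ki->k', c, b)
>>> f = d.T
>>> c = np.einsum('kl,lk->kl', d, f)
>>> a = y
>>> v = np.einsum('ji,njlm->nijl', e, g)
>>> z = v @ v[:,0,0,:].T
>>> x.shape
(23, 11, 7, 2)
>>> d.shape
(23, 29)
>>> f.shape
(29, 23)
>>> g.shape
(2, 7, 11, 23)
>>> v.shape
(2, 5, 7, 11)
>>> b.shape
(7, 2)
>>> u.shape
(23, 11, 7, 2)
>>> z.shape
(2, 5, 7, 2)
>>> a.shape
(7,)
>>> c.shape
(23, 29)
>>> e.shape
(7, 5)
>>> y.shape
(7,)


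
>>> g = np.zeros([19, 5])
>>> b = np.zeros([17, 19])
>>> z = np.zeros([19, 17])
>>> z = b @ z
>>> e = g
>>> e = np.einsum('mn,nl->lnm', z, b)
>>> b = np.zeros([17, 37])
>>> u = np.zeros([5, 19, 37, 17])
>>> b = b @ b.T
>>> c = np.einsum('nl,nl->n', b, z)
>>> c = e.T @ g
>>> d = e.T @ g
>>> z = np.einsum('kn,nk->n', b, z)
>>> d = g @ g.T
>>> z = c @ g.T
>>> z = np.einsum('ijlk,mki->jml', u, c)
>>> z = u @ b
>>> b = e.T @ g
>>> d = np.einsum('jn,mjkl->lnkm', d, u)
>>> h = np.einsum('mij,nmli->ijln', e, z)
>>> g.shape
(19, 5)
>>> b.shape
(17, 17, 5)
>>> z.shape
(5, 19, 37, 17)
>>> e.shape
(19, 17, 17)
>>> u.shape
(5, 19, 37, 17)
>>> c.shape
(17, 17, 5)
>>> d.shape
(17, 19, 37, 5)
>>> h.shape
(17, 17, 37, 5)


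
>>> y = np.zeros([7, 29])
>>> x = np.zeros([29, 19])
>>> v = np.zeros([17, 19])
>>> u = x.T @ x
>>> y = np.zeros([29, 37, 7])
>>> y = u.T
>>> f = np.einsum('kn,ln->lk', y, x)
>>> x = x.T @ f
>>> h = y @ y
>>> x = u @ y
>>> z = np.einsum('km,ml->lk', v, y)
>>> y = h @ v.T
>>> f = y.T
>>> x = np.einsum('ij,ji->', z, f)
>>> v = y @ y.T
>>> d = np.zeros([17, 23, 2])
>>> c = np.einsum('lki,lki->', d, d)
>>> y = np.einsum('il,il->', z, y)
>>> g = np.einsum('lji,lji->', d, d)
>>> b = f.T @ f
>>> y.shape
()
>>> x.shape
()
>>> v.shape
(19, 19)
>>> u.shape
(19, 19)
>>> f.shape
(17, 19)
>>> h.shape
(19, 19)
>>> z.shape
(19, 17)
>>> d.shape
(17, 23, 2)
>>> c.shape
()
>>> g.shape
()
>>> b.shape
(19, 19)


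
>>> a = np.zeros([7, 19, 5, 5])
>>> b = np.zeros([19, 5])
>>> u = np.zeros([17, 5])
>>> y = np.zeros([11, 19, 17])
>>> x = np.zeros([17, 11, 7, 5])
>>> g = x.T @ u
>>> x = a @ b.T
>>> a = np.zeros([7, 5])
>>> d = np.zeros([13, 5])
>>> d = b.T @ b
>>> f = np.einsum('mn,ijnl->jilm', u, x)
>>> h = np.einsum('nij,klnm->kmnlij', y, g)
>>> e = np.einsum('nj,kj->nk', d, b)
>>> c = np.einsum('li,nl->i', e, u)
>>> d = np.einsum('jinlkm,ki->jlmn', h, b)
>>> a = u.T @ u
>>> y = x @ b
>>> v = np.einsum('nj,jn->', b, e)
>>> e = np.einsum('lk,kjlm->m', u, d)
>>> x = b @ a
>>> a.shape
(5, 5)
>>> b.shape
(19, 5)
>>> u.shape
(17, 5)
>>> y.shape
(7, 19, 5, 5)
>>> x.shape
(19, 5)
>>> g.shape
(5, 7, 11, 5)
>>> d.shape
(5, 7, 17, 11)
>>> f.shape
(19, 7, 19, 17)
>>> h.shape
(5, 5, 11, 7, 19, 17)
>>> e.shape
(11,)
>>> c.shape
(19,)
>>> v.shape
()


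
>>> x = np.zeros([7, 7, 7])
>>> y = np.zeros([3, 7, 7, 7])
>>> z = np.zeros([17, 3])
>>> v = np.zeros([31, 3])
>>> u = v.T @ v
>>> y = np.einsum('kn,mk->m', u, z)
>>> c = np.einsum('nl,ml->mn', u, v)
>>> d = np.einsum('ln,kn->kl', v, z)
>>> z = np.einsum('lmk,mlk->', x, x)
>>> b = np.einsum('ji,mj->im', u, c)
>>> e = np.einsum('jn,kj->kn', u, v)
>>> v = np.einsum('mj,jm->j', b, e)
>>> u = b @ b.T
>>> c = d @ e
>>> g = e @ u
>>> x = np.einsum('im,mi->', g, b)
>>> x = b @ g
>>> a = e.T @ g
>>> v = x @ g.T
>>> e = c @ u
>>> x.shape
(3, 3)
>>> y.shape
(17,)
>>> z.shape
()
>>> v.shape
(3, 31)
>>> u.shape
(3, 3)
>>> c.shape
(17, 3)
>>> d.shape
(17, 31)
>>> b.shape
(3, 31)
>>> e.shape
(17, 3)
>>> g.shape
(31, 3)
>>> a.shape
(3, 3)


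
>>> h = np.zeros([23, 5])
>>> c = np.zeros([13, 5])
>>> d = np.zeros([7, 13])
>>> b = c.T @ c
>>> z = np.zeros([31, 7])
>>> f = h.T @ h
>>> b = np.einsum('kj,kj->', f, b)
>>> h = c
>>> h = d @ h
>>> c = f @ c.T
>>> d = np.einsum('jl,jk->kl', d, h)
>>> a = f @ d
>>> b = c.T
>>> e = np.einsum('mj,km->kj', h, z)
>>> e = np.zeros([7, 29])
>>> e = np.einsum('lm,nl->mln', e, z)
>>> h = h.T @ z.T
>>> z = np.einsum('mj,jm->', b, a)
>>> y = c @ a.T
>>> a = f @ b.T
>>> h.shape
(5, 31)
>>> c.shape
(5, 13)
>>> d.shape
(5, 13)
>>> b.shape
(13, 5)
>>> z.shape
()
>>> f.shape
(5, 5)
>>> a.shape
(5, 13)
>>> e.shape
(29, 7, 31)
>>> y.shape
(5, 5)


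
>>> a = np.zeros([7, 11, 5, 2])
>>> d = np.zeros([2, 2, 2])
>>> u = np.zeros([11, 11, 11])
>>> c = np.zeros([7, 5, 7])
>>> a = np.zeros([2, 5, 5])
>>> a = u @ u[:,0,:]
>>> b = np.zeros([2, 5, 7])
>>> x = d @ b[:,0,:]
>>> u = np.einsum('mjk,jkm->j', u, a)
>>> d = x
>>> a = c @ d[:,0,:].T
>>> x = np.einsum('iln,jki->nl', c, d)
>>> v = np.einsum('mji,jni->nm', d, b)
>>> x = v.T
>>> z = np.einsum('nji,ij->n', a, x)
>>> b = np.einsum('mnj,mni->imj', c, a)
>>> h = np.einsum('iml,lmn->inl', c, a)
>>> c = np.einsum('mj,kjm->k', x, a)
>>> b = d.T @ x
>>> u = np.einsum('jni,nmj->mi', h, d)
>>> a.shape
(7, 5, 2)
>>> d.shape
(2, 2, 7)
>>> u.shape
(2, 7)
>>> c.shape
(7,)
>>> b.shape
(7, 2, 5)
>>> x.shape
(2, 5)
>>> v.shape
(5, 2)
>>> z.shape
(7,)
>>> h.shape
(7, 2, 7)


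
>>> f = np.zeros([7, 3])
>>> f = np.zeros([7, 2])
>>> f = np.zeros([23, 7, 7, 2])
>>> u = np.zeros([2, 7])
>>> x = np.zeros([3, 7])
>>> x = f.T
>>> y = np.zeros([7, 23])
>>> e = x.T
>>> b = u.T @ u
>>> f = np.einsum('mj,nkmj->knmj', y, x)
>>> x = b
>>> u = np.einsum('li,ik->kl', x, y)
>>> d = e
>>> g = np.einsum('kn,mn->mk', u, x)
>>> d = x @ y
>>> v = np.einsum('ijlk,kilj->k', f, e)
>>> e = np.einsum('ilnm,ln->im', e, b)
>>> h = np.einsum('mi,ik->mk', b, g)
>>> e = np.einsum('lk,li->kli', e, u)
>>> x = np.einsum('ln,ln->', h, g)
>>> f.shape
(7, 2, 7, 23)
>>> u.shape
(23, 7)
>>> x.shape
()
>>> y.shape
(7, 23)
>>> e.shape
(2, 23, 7)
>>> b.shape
(7, 7)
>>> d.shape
(7, 23)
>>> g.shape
(7, 23)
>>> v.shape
(23,)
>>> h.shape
(7, 23)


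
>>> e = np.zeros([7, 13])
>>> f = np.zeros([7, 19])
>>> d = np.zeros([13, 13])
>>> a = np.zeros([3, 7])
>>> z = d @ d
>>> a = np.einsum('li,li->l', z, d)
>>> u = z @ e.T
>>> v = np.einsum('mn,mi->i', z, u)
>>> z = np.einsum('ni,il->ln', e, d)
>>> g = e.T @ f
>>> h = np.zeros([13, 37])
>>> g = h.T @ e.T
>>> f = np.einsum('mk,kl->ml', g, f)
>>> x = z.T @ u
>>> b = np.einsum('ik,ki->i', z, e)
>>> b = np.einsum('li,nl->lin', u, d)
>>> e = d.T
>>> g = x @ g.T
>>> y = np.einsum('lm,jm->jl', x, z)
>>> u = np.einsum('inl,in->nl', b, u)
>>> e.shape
(13, 13)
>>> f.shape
(37, 19)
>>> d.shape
(13, 13)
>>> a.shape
(13,)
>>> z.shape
(13, 7)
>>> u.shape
(7, 13)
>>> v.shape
(7,)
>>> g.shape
(7, 37)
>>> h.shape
(13, 37)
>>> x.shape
(7, 7)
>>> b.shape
(13, 7, 13)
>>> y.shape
(13, 7)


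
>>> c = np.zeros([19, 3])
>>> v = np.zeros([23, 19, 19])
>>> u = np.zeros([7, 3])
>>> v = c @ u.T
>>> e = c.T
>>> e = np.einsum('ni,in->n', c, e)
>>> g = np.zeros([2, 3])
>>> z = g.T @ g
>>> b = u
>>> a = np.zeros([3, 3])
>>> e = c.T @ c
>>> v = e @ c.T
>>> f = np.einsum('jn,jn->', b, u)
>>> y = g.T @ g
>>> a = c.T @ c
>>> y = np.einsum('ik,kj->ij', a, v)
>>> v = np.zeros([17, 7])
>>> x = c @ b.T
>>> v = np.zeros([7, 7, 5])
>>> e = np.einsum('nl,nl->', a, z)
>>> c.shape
(19, 3)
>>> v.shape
(7, 7, 5)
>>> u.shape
(7, 3)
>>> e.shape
()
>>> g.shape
(2, 3)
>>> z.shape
(3, 3)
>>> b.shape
(7, 3)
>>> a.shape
(3, 3)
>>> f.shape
()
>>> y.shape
(3, 19)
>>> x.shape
(19, 7)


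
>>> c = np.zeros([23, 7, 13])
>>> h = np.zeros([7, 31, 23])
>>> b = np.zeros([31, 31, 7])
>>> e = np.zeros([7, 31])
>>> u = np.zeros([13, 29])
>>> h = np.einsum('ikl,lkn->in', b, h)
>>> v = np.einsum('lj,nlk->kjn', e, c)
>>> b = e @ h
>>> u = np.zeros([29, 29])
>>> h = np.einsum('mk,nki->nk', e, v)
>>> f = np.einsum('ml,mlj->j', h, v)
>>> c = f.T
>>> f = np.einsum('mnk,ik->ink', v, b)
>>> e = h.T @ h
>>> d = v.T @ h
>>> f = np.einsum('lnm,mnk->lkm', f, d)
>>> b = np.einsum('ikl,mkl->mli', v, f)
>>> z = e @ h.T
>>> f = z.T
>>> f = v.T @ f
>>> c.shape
(23,)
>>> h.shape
(13, 31)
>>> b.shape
(7, 23, 13)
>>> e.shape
(31, 31)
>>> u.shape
(29, 29)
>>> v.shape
(13, 31, 23)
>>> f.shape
(23, 31, 31)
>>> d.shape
(23, 31, 31)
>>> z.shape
(31, 13)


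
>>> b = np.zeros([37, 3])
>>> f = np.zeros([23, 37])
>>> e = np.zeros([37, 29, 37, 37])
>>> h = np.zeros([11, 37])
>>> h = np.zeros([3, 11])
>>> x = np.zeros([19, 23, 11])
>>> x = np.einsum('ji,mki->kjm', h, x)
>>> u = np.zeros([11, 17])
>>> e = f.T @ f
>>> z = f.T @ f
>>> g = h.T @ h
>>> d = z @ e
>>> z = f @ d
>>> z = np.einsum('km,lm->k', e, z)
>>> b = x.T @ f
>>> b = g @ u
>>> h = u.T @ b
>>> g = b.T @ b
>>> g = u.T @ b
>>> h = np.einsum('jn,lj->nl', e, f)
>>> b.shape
(11, 17)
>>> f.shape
(23, 37)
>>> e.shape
(37, 37)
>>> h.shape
(37, 23)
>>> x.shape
(23, 3, 19)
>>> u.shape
(11, 17)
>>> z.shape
(37,)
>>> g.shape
(17, 17)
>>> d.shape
(37, 37)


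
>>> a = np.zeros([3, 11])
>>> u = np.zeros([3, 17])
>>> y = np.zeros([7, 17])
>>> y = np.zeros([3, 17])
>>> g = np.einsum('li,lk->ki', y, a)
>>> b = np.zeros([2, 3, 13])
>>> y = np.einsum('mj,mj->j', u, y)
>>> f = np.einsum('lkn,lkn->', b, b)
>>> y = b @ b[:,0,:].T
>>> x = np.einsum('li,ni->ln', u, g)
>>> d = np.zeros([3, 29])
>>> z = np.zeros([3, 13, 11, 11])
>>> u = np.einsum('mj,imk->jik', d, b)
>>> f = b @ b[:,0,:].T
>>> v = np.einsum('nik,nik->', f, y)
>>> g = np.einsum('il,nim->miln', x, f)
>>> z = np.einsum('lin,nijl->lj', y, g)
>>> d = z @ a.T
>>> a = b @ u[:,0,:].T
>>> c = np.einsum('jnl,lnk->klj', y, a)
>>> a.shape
(2, 3, 29)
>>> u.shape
(29, 2, 13)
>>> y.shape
(2, 3, 2)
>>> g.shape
(2, 3, 11, 2)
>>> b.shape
(2, 3, 13)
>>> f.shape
(2, 3, 2)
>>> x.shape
(3, 11)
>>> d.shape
(2, 3)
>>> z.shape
(2, 11)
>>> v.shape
()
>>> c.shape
(29, 2, 2)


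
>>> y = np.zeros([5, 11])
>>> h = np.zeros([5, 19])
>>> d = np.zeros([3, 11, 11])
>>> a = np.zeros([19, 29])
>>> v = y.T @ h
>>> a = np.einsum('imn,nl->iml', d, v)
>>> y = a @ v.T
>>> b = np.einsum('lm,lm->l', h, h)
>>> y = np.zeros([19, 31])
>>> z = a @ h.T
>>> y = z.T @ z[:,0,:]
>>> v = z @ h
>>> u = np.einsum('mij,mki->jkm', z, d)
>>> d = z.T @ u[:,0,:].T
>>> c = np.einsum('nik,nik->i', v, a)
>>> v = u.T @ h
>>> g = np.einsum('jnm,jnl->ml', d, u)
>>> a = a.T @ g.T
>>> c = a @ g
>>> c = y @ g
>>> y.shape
(5, 11, 5)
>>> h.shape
(5, 19)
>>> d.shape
(5, 11, 5)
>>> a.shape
(19, 11, 5)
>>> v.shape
(3, 11, 19)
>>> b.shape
(5,)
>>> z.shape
(3, 11, 5)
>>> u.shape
(5, 11, 3)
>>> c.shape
(5, 11, 3)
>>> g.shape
(5, 3)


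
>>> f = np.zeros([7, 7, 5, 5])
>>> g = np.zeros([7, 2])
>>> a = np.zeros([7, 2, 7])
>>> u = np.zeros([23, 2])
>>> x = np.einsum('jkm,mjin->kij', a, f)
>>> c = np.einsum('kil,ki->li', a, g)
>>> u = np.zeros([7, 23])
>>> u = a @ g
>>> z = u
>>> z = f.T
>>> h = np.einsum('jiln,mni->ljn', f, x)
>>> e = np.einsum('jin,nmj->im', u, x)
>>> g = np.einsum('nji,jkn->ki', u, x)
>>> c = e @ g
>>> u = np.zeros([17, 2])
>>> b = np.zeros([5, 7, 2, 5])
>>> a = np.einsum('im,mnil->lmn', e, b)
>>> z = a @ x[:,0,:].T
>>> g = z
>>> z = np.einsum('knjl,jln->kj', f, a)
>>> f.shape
(7, 7, 5, 5)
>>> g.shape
(5, 5, 2)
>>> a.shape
(5, 5, 7)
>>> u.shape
(17, 2)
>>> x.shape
(2, 5, 7)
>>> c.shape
(2, 2)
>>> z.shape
(7, 5)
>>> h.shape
(5, 7, 5)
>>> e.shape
(2, 5)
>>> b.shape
(5, 7, 2, 5)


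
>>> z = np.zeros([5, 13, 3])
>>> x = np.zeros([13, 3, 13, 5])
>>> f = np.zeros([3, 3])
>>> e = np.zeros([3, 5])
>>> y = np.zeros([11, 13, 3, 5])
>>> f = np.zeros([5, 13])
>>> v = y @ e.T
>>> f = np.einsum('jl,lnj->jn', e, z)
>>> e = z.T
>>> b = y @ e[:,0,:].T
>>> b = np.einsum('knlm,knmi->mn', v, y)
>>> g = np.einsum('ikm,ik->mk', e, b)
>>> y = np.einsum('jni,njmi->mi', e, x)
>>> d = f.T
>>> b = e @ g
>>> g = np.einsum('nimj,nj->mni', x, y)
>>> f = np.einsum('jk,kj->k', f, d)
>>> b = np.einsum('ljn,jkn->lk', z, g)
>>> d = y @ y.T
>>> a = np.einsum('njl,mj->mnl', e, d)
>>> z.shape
(5, 13, 3)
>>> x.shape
(13, 3, 13, 5)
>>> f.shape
(13,)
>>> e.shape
(3, 13, 5)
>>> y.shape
(13, 5)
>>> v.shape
(11, 13, 3, 3)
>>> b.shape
(5, 13)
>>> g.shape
(13, 13, 3)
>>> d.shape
(13, 13)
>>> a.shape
(13, 3, 5)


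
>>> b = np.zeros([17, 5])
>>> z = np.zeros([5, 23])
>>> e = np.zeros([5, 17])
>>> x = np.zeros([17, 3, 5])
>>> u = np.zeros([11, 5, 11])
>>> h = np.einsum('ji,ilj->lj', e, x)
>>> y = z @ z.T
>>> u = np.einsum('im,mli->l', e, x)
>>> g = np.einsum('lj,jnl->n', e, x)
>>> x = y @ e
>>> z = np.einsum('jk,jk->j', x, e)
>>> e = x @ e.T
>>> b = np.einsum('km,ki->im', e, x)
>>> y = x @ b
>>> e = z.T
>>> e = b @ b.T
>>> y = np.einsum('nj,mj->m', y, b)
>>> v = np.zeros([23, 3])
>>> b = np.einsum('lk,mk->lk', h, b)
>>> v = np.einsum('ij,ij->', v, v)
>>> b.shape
(3, 5)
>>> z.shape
(5,)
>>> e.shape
(17, 17)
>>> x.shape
(5, 17)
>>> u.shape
(3,)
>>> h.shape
(3, 5)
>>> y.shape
(17,)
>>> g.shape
(3,)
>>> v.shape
()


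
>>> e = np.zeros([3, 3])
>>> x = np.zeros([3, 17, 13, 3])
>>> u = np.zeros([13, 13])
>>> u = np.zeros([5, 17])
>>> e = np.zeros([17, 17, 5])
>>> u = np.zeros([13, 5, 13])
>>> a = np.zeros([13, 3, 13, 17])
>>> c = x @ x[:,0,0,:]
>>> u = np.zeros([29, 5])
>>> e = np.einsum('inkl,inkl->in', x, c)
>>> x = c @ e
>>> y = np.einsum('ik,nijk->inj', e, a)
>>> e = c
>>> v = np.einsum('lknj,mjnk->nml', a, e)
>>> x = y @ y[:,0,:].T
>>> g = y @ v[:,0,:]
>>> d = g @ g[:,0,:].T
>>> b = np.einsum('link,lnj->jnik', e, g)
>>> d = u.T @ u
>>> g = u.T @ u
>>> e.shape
(3, 17, 13, 3)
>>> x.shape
(3, 13, 3)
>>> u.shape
(29, 5)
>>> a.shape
(13, 3, 13, 17)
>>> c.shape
(3, 17, 13, 3)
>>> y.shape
(3, 13, 13)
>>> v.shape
(13, 3, 13)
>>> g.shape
(5, 5)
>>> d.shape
(5, 5)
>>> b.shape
(13, 13, 17, 3)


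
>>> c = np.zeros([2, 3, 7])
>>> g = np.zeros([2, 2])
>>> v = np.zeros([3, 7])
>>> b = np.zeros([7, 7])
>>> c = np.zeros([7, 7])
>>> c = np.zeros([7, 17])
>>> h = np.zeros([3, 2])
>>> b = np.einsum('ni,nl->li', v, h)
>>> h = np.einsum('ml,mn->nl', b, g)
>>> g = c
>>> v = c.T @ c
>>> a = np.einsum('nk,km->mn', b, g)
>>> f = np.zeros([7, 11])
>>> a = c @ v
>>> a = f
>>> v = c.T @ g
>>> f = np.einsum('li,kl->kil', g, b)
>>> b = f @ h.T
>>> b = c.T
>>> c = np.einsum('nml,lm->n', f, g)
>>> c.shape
(2,)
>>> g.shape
(7, 17)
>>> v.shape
(17, 17)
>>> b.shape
(17, 7)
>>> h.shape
(2, 7)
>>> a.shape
(7, 11)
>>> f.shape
(2, 17, 7)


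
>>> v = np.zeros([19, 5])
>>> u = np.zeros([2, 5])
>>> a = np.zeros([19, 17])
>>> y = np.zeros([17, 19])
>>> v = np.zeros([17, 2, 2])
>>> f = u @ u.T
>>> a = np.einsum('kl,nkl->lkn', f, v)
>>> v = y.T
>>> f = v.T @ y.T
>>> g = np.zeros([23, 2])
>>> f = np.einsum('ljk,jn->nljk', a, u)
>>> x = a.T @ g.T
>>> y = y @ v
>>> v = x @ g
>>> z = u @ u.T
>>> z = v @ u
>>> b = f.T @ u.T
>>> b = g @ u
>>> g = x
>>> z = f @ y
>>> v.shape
(17, 2, 2)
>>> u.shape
(2, 5)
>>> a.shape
(2, 2, 17)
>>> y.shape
(17, 17)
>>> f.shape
(5, 2, 2, 17)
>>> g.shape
(17, 2, 23)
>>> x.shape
(17, 2, 23)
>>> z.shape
(5, 2, 2, 17)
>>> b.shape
(23, 5)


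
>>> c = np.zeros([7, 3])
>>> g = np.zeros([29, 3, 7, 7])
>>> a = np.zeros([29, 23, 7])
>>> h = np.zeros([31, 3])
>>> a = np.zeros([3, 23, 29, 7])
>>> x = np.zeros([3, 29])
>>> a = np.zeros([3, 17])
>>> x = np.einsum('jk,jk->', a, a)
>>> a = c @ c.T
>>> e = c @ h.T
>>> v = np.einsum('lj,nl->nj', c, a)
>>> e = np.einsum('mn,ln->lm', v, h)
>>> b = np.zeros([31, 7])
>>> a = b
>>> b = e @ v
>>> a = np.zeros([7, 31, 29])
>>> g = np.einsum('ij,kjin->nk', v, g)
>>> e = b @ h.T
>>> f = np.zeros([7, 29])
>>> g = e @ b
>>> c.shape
(7, 3)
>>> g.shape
(31, 3)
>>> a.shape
(7, 31, 29)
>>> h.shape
(31, 3)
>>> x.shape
()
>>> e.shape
(31, 31)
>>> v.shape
(7, 3)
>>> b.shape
(31, 3)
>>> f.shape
(7, 29)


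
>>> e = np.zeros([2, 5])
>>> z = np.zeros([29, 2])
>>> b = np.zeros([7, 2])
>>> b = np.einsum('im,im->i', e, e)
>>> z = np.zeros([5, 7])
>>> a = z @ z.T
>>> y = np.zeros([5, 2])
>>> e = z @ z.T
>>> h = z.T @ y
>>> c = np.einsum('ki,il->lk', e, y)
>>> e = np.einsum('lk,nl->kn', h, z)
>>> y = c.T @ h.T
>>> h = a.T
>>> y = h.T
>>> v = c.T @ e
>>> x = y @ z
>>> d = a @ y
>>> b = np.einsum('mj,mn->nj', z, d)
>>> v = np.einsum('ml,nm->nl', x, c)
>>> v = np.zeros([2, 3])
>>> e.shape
(2, 5)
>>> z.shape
(5, 7)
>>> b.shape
(5, 7)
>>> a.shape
(5, 5)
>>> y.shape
(5, 5)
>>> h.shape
(5, 5)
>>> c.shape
(2, 5)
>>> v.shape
(2, 3)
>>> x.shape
(5, 7)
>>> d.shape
(5, 5)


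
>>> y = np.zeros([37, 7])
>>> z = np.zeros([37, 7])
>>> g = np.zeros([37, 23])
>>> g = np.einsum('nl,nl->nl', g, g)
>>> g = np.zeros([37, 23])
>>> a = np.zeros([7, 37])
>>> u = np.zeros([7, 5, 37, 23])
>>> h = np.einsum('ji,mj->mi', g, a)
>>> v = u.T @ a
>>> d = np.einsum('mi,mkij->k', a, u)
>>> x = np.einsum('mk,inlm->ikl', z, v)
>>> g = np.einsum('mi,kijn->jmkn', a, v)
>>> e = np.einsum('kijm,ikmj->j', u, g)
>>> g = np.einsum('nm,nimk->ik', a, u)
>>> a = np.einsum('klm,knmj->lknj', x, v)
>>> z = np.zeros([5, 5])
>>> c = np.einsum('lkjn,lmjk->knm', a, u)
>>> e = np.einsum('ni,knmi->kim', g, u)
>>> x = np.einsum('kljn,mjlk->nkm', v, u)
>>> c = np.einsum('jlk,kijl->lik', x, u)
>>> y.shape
(37, 7)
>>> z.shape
(5, 5)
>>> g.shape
(5, 23)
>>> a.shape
(7, 23, 37, 37)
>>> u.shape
(7, 5, 37, 23)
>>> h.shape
(7, 23)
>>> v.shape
(23, 37, 5, 37)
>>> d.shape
(5,)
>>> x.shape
(37, 23, 7)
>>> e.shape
(7, 23, 37)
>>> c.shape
(23, 5, 7)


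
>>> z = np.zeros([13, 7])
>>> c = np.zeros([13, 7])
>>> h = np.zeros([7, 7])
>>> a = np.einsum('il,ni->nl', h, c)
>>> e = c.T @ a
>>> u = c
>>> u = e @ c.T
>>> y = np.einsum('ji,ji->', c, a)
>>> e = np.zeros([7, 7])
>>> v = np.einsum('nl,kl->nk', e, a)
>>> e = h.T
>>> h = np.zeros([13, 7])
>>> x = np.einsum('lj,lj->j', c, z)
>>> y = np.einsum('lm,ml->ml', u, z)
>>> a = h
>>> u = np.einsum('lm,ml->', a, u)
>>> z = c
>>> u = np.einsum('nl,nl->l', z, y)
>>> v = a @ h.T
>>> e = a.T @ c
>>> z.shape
(13, 7)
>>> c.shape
(13, 7)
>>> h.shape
(13, 7)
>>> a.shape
(13, 7)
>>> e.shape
(7, 7)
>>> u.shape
(7,)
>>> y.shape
(13, 7)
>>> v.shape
(13, 13)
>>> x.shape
(7,)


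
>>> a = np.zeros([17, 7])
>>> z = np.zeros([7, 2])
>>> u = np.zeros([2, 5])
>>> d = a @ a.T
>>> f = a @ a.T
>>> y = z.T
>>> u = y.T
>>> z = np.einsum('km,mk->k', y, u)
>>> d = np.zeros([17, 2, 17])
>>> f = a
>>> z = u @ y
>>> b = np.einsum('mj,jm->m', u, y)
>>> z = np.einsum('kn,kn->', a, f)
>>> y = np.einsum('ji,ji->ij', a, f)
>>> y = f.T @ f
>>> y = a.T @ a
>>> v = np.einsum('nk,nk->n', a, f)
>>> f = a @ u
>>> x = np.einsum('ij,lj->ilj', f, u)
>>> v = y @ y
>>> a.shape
(17, 7)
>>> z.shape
()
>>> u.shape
(7, 2)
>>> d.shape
(17, 2, 17)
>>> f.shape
(17, 2)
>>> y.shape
(7, 7)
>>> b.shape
(7,)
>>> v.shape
(7, 7)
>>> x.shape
(17, 7, 2)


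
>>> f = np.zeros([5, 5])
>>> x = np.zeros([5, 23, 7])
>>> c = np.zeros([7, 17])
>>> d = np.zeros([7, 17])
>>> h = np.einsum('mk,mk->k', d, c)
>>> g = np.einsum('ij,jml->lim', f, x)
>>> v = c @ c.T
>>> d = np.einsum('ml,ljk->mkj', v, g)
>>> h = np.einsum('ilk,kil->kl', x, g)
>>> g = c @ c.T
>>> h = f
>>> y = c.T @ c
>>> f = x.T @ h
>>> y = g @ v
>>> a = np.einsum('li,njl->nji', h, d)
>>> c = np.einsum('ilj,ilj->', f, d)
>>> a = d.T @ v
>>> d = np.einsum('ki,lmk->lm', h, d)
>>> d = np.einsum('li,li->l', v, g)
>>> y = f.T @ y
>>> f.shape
(7, 23, 5)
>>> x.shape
(5, 23, 7)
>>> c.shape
()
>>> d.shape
(7,)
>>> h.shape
(5, 5)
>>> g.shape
(7, 7)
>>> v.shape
(7, 7)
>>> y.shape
(5, 23, 7)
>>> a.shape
(5, 23, 7)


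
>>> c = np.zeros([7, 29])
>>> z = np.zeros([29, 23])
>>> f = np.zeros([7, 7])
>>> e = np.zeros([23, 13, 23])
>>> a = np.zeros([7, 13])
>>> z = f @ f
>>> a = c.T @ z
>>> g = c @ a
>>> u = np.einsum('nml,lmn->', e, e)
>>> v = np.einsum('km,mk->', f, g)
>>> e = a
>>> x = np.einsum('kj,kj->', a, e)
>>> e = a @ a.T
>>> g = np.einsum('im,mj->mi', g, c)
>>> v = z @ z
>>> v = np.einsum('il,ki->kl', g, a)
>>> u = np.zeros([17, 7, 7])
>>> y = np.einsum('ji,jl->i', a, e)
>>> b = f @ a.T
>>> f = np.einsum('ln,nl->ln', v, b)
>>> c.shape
(7, 29)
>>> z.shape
(7, 7)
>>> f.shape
(29, 7)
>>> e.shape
(29, 29)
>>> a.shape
(29, 7)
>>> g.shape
(7, 7)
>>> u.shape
(17, 7, 7)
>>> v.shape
(29, 7)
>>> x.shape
()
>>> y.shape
(7,)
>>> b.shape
(7, 29)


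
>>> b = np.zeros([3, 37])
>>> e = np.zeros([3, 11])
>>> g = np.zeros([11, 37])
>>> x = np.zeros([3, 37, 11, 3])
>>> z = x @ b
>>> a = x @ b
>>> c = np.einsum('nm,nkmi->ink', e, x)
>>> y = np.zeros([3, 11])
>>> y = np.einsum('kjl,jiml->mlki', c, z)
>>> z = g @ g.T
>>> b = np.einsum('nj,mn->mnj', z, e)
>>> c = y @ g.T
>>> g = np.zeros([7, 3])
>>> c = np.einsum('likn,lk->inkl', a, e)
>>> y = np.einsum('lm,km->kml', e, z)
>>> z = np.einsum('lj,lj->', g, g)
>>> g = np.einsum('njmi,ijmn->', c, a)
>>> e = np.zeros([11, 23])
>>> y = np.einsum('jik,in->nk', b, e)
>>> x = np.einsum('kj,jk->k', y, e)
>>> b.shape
(3, 11, 11)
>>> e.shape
(11, 23)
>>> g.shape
()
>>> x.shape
(23,)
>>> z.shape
()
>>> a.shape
(3, 37, 11, 37)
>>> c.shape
(37, 37, 11, 3)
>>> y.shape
(23, 11)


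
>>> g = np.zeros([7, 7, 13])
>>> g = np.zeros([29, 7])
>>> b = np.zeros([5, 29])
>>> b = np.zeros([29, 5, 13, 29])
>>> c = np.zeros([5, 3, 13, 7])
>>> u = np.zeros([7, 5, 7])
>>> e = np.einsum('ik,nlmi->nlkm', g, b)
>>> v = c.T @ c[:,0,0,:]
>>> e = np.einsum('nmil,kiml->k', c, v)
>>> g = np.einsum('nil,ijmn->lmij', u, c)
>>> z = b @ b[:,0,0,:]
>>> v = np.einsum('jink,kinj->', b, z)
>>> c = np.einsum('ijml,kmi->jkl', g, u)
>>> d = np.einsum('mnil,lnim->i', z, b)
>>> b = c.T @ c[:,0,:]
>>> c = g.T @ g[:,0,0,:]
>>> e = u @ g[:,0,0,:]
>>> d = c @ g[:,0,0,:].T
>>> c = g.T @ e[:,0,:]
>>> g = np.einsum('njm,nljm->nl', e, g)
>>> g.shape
(7, 13)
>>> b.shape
(3, 7, 3)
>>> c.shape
(3, 5, 13, 3)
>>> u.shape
(7, 5, 7)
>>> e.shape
(7, 5, 3)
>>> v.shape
()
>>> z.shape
(29, 5, 13, 29)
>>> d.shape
(3, 5, 13, 7)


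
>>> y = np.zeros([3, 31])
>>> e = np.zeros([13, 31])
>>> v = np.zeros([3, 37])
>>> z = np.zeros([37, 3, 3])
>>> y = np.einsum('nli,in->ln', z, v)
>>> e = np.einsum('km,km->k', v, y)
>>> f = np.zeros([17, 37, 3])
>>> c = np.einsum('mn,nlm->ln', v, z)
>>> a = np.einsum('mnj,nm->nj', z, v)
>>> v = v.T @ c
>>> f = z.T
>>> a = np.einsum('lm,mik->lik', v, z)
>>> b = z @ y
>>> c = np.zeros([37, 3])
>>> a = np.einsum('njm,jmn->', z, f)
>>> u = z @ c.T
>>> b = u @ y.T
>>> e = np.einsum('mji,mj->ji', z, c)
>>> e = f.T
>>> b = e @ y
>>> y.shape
(3, 37)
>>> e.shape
(37, 3, 3)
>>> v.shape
(37, 37)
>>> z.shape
(37, 3, 3)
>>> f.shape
(3, 3, 37)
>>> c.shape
(37, 3)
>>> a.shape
()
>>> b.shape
(37, 3, 37)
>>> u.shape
(37, 3, 37)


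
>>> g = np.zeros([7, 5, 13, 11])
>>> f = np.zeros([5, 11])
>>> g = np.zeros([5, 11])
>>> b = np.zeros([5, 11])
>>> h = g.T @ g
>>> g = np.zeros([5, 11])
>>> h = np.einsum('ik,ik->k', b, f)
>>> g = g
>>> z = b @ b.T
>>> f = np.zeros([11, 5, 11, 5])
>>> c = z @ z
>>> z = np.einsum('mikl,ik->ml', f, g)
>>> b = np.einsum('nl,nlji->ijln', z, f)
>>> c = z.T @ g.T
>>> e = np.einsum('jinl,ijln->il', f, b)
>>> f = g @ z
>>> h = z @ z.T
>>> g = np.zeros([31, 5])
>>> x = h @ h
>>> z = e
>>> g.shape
(31, 5)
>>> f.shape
(5, 5)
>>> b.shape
(5, 11, 5, 11)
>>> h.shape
(11, 11)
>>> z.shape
(5, 5)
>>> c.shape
(5, 5)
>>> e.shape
(5, 5)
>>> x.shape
(11, 11)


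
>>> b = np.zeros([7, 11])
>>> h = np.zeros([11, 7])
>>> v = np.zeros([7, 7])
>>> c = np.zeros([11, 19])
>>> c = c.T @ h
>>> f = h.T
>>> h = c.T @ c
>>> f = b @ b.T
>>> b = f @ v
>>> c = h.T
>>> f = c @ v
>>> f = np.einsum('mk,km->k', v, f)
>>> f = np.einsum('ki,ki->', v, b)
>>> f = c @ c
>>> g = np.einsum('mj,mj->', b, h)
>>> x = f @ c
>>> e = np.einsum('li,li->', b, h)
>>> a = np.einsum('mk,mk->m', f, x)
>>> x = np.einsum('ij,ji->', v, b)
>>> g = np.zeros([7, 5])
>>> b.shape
(7, 7)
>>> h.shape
(7, 7)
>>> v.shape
(7, 7)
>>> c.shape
(7, 7)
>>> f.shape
(7, 7)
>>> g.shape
(7, 5)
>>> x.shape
()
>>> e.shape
()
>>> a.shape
(7,)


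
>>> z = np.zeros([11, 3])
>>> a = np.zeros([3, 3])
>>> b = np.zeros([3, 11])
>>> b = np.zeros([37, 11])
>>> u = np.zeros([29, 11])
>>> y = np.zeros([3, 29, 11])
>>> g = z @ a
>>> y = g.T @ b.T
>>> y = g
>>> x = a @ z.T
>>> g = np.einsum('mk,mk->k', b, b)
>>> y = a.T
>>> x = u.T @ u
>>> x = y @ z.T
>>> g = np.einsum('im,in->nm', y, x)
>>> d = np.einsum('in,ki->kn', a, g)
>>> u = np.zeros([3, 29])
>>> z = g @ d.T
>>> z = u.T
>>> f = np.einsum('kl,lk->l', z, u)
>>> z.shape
(29, 3)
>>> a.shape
(3, 3)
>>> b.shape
(37, 11)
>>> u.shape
(3, 29)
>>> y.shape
(3, 3)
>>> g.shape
(11, 3)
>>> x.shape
(3, 11)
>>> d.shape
(11, 3)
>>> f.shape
(3,)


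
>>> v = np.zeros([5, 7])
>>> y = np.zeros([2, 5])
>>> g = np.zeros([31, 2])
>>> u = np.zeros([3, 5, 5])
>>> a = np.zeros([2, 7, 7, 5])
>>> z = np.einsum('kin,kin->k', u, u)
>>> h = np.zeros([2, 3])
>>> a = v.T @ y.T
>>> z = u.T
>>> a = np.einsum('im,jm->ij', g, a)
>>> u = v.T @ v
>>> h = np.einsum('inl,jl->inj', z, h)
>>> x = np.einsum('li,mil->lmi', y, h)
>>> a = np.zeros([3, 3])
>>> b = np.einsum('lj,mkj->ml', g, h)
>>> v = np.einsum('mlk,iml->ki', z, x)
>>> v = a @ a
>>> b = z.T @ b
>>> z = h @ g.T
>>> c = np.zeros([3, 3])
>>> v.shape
(3, 3)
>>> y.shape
(2, 5)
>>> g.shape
(31, 2)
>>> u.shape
(7, 7)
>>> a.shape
(3, 3)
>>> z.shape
(5, 5, 31)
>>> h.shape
(5, 5, 2)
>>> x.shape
(2, 5, 5)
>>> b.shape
(3, 5, 31)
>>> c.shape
(3, 3)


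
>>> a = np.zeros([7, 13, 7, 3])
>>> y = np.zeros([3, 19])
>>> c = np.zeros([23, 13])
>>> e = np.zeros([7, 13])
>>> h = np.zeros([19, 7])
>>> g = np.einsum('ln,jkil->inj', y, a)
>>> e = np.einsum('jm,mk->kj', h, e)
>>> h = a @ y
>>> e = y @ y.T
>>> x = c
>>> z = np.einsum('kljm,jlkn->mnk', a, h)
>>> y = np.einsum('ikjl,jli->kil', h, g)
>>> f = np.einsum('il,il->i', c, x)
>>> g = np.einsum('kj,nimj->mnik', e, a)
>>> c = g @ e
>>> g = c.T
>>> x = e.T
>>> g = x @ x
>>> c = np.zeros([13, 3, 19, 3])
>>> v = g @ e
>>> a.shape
(7, 13, 7, 3)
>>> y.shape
(13, 7, 19)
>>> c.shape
(13, 3, 19, 3)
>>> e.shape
(3, 3)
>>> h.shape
(7, 13, 7, 19)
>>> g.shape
(3, 3)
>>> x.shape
(3, 3)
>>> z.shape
(3, 19, 7)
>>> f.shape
(23,)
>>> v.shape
(3, 3)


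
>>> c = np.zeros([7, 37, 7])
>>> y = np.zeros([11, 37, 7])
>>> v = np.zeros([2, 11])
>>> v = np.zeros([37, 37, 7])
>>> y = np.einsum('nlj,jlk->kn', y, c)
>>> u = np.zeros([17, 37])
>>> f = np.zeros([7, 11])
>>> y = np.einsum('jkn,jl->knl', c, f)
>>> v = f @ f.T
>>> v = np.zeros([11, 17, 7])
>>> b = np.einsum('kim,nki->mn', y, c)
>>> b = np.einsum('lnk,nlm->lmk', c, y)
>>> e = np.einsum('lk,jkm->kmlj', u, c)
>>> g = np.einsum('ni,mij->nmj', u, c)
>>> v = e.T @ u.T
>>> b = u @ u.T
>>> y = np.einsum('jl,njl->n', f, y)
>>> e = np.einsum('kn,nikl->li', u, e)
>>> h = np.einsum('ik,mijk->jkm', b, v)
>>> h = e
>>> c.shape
(7, 37, 7)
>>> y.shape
(37,)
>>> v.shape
(7, 17, 7, 17)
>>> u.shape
(17, 37)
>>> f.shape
(7, 11)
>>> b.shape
(17, 17)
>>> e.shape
(7, 7)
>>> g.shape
(17, 7, 7)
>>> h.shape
(7, 7)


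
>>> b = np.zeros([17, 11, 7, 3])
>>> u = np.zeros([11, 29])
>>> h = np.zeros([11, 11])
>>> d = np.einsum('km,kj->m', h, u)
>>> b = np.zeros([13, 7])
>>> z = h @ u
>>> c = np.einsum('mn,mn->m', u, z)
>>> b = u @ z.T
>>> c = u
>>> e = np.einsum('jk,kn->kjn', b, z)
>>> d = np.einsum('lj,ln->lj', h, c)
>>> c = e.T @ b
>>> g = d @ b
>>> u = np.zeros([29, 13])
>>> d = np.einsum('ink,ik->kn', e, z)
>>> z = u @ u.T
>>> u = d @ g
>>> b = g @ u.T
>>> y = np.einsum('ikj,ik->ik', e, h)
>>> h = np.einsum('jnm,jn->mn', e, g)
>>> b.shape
(11, 29)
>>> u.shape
(29, 11)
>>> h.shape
(29, 11)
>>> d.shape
(29, 11)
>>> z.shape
(29, 29)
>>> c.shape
(29, 11, 11)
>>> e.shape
(11, 11, 29)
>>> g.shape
(11, 11)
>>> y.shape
(11, 11)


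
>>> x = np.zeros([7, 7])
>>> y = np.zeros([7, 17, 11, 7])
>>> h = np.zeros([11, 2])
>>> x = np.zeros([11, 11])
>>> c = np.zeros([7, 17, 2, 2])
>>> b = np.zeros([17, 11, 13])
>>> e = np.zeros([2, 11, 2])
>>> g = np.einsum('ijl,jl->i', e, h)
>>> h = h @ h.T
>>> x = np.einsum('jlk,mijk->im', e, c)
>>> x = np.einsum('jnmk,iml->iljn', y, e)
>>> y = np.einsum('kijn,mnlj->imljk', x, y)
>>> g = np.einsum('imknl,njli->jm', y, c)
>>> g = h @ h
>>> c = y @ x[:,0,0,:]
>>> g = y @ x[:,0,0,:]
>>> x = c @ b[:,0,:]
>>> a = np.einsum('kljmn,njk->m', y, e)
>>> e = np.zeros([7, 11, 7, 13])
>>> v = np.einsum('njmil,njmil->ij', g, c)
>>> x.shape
(2, 7, 11, 7, 13)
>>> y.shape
(2, 7, 11, 7, 2)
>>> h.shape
(11, 11)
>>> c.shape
(2, 7, 11, 7, 17)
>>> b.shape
(17, 11, 13)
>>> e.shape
(7, 11, 7, 13)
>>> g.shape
(2, 7, 11, 7, 17)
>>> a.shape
(7,)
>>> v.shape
(7, 7)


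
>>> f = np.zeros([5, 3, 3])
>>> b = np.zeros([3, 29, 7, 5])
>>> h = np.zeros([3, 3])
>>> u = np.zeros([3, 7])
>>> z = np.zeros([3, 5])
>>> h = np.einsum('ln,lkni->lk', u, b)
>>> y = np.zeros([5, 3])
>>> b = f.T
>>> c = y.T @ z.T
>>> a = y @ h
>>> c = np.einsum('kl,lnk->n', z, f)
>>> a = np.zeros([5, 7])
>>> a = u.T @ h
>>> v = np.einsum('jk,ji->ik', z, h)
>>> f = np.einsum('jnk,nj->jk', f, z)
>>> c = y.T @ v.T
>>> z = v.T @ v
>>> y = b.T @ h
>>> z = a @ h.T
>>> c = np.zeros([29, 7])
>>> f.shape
(5, 3)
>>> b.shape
(3, 3, 5)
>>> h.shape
(3, 29)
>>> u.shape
(3, 7)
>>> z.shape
(7, 3)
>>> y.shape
(5, 3, 29)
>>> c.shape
(29, 7)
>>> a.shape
(7, 29)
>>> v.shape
(29, 5)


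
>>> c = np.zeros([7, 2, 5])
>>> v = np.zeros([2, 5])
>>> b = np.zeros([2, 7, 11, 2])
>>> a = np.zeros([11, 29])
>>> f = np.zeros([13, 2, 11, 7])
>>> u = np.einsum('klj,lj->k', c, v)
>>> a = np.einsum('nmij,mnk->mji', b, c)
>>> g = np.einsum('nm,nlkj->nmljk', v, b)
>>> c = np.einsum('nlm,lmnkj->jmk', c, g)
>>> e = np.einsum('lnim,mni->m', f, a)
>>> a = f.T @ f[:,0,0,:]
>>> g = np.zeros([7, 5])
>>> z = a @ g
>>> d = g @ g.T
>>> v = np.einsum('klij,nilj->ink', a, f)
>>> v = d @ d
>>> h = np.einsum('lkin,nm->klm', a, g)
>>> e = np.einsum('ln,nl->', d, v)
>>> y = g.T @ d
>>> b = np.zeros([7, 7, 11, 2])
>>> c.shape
(11, 5, 2)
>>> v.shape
(7, 7)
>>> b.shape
(7, 7, 11, 2)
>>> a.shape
(7, 11, 2, 7)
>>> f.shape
(13, 2, 11, 7)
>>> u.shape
(7,)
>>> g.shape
(7, 5)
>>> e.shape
()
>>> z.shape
(7, 11, 2, 5)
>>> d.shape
(7, 7)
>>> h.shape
(11, 7, 5)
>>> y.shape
(5, 7)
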